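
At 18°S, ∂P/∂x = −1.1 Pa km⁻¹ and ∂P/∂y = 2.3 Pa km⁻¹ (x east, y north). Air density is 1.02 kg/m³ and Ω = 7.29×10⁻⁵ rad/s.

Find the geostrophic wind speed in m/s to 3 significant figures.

55.5 m/s

Coriolis parameter at 18°S:
f = 2Ω sin φ = 2 × 7.29×10⁻⁵ × sin 18° = 4.51×10⁻⁵ s⁻¹
In the Southern Hemisphere f is negative: f = −4.51×10⁻⁵ s⁻¹.
Component geostrophic relations (x east, y north):
u_g = −(1/(fρ)) ∂P/∂y,  v_g = (1/(fρ)) ∂P/∂x
u_g = −(2.3×10⁻³)/(−4.51×10⁻⁵ × 1.02) = 50.0 m/s;  v_g = (−1.1×10⁻³)/(−4.51×10⁻⁵ × 1.02) = 23.9 m/s
|V_g| = √(u_g² + v_g²) = 55.5 m/s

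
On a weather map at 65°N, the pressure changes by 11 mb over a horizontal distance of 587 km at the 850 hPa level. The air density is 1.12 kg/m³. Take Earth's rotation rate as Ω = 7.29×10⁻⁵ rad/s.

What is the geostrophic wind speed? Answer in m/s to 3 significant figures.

Coriolis parameter at 65°N:
f = 2Ω sin φ = 2 × 7.29×10⁻⁵ × sin 65° = 1.32×10⁻⁴ s⁻¹
Pressure gradient: |∂P/∂n| = 1100 Pa / 587000 m = 1.87×10⁻³ Pa/m
Geostrophic balance (pressure-gradient force = Coriolis force):
V_g = (1/(fρ)) |∂P/∂n| = 1.87×10⁻³ / (1.32×10⁻⁴ × 1.12) = 12.7 m/s

12.7 m/s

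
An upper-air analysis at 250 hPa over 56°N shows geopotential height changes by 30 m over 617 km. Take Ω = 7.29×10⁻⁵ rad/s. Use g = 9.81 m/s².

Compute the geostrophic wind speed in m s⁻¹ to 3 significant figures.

3.95 m s⁻¹

Coriolis parameter at 56°N:
f = 2Ω sin φ = 2 × 7.29×10⁻⁵ × sin 56° = 1.21×10⁻⁴ s⁻¹
Height gradient: |∂Z/∂n| = 30 m / 617000 m = 4.86×10⁻⁵
On a pressure surface, geostrophic balance gives V_g = (g/f)|∂Z/∂n|:
V_g = 9.81 × 4.86×10⁻⁵ / 1.21×10⁻⁴ = 3.95 m/s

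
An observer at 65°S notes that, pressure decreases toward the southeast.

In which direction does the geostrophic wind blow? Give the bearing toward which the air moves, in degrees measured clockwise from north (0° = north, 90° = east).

045°

The pressure-gradient force points toward the southeast (bearing 135°).
Geostrophic balance: in the Southern Hemisphere the Coriolis force deflects motion to the left, so the geostrophic wind blows 90° to the left of the pressure-gradient force (low pressure on the right).
Rotating 135° by 90° counterclockwise gives 045° — the wind blows toward the northeast.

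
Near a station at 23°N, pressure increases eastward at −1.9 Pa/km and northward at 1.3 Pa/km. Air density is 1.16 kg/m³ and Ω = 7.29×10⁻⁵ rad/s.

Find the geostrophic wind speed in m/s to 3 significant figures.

34.8 m/s

Coriolis parameter at 23°N:
f = 2Ω sin φ = 2 × 7.29×10⁻⁵ × sin 23° = 5.70×10⁻⁵ s⁻¹
Component geostrophic relations (x east, y north):
u_g = −(1/(fρ)) ∂P/∂y,  v_g = (1/(fρ)) ∂P/∂x
u_g = −(1.3×10⁻³)/(5.70×10⁻⁵ × 1.16) = −19.7 m/s;  v_g = (−1.9×10⁻³)/(5.70×10⁻⁵ × 1.16) = −28.8 m/s
|V_g| = √(u_g² + v_g²) = 34.8 m/s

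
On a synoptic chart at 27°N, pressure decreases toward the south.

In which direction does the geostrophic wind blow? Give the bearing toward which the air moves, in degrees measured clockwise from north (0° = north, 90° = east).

The pressure-gradient force points toward the south (bearing 180°).
Geostrophic balance: in the Northern Hemisphere the Coriolis force deflects motion to the right, so the geostrophic wind blows 90° to the right of the pressure-gradient force (low pressure on the left).
Rotating 180° by 90° clockwise gives 270° — the wind blows toward the west.

270°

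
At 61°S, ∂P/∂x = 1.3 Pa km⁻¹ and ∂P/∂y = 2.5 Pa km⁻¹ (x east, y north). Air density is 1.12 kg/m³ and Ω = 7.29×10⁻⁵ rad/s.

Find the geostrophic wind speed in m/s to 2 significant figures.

Coriolis parameter at 61°S:
f = 2Ω sin φ = 2 × 7.29×10⁻⁵ × sin 61° = 1.28×10⁻⁴ s⁻¹
In the Southern Hemisphere f is negative: f = −1.28×10⁻⁴ s⁻¹.
Component geostrophic relations (x east, y north):
u_g = −(1/(fρ)) ∂P/∂y,  v_g = (1/(fρ)) ∂P/∂x
u_g = −(2.5×10⁻³)/(−1.28×10⁻⁴ × 1.12) = 17.5 m/s;  v_g = (1.3×10⁻³)/(−1.28×10⁻⁴ × 1.12) = −9.10 m/s
|V_g| = √(u_g² + v_g²) = 19.7 m/s

20 m/s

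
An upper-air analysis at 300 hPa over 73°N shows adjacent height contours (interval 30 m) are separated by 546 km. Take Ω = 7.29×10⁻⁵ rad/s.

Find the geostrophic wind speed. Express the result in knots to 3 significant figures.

Coriolis parameter at 73°N:
f = 2Ω sin φ = 2 × 7.29×10⁻⁵ × sin 73° = 1.39×10⁻⁴ s⁻¹
Height gradient: |∂Z/∂n| = 30 m / 546000 m = 5.49×10⁻⁵
On a pressure surface, geostrophic balance gives V_g = (g/f)|∂Z/∂n|:
V_g = 9.81 × 5.49×10⁻⁵ / 1.39×10⁻⁴ = 3.87 m/s
Converting: 3.87 m/s × 1.944 = 7.51 knots

7.51 knots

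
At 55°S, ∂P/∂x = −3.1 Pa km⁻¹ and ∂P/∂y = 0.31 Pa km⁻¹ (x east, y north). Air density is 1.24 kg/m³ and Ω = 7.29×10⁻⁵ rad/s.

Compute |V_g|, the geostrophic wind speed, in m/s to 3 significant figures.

Coriolis parameter at 55°S:
f = 2Ω sin φ = 2 × 7.29×10⁻⁵ × sin 55° = 1.19×10⁻⁴ s⁻¹
In the Southern Hemisphere f is negative: f = −1.19×10⁻⁴ s⁻¹.
Component geostrophic relations (x east, y north):
u_g = −(1/(fρ)) ∂P/∂y,  v_g = (1/(fρ)) ∂P/∂x
u_g = −(0.31×10⁻³)/(−1.19×10⁻⁴ × 1.24) = 2.09 m/s;  v_g = (−3.1×10⁻³)/(−1.19×10⁻⁴ × 1.24) = 20.9 m/s
|V_g| = √(u_g² + v_g²) = 21.0 m/s

21.0 m/s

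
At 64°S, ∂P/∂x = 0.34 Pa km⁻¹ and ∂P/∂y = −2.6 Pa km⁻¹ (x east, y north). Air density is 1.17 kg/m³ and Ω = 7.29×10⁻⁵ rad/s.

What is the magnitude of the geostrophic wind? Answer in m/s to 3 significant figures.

17.1 m/s

Coriolis parameter at 64°S:
f = 2Ω sin φ = 2 × 7.29×10⁻⁵ × sin 64° = 1.31×10⁻⁴ s⁻¹
In the Southern Hemisphere f is negative: f = −1.31×10⁻⁴ s⁻¹.
Component geostrophic relations (x east, y north):
u_g = −(1/(fρ)) ∂P/∂y,  v_g = (1/(fρ)) ∂P/∂x
u_g = −(−2.6×10⁻³)/(−1.31×10⁻⁴ × 1.17) = −17.0 m/s;  v_g = (0.34×10⁻³)/(−1.31×10⁻⁴ × 1.17) = −2.22 m/s
|V_g| = √(u_g² + v_g²) = 17.1 m/s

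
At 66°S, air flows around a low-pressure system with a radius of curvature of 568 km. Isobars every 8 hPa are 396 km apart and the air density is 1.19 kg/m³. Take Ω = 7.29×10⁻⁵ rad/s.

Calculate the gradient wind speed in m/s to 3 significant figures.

11.1 m/s

Coriolis parameter at 66°S:
f = 2Ω sin φ = 2 × 7.29×10⁻⁵ × sin 66° = 1.33×10⁻⁴ s⁻¹
Pressure gradient: |∂P/∂n| = 800 Pa / 396000 m = 2.02×10⁻³ Pa/m
Geostrophic speed: V_g = |∂P/∂n|/(fρ) = 2.02×10⁻³/(1.33×10⁻⁴ × 1.19) = 12.7 m/s
Around a low, centrifugal force acts outward with Coriolis, so pressure-gradient force balances both:
(1/ρ)|∂P/∂n| = fV + V²/R  →  V² + fR·V − fR·V_g = 0
With fR = 1.33×10⁻⁴ × 568×10³ m = 75.7 m/s:
V = [−fR + √((fR)² + 4 fR V_g)]/2 = [−75.7 + √(75.7² + 4×75.7×12.7)]/2 = 11.1 m/s
Subgeostrophic (V < V_g = 12.7 m/s), as expected around a low.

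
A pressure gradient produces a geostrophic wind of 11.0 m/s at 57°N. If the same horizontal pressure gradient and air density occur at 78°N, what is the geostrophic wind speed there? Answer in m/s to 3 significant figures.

9.43 m/s

With the same pressure gradient and density, V_g ∝ 1/f ∝ 1/sin φ.
V₂ = V₁ · sin φ₁ / sin φ₂ = 11.0 × sin 57° / sin 78°
V₂ = 11.0 × 0.8387/0.9781 = 9.43 m/s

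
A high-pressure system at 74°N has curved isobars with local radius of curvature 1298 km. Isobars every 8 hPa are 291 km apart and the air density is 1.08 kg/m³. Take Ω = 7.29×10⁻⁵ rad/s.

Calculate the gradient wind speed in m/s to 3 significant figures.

Coriolis parameter at 74°N:
f = 2Ω sin φ = 2 × 7.29×10⁻⁵ × sin 74° = 1.40×10⁻⁴ s⁻¹
Pressure gradient: |∂P/∂n| = 800 Pa / 291000 m = 2.75×10⁻³ Pa/m
Geostrophic speed: V_g = |∂P/∂n|/(fρ) = 2.75×10⁻³/(1.40×10⁻⁴ × 1.08) = 18.2 m/s
Around a high, pressure-gradient force acts outward with centrifugal, so Coriolis balances both:
fV = (1/ρ)|∂P/∂n| + V²/R  →  V² − fR·V + fR·V_g = 0
With fR = 1.40×10⁻⁴ × 1298×10³ m = 182 m/s:
V = [fR − √((fR)² − 4 fR V_g)]/2 = [182 − √(182² − 4×182×18.2)]/2 = 20.5 m/s
Supergeostrophic (V > V_g = 18.2 m/s), as expected around a high.

20.5 m/s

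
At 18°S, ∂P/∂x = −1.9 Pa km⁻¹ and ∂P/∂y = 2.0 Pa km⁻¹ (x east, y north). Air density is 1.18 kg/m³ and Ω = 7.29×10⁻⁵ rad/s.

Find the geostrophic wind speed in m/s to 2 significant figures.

52 m/s

Coriolis parameter at 18°S:
f = 2Ω sin φ = 2 × 7.29×10⁻⁵ × sin 18° = 4.51×10⁻⁵ s⁻¹
In the Southern Hemisphere f is negative: f = −4.51×10⁻⁵ s⁻¹.
Component geostrophic relations (x east, y north):
u_g = −(1/(fρ)) ∂P/∂y,  v_g = (1/(fρ)) ∂P/∂x
u_g = −(2.0×10⁻³)/(−4.51×10⁻⁵ × 1.18) = 37.6 m/s;  v_g = (−1.9×10⁻³)/(−4.51×10⁻⁵ × 1.18) = 35.7 m/s
|V_g| = √(u_g² + v_g²) = 51.9 m/s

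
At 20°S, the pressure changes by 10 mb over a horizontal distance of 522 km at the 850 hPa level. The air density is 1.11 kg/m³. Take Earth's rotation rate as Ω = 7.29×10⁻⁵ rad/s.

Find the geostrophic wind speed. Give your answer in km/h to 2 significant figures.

120 km/h

Coriolis parameter at 20°S:
f = 2Ω sin φ = 2 × 7.29×10⁻⁵ × sin 20° = 4.99×10⁻⁵ s⁻¹
Pressure gradient: |∂P/∂n| = 1000 Pa / 522000 m = 1.92×10⁻³ Pa/m
Geostrophic balance (pressure-gradient force = Coriolis force):
V_g = (1/(fρ)) |∂P/∂n| = 1.92×10⁻³ / (4.99×10⁻⁵ × 1.11) = 34.6 m/s
Converting: 34.6 m/s × 3.6 = 120 km/h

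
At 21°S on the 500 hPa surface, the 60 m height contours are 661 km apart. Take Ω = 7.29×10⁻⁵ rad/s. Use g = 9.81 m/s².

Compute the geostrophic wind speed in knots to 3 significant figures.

33.1 knots

Coriolis parameter at 21°S:
f = 2Ω sin φ = 2 × 7.29×10⁻⁵ × sin 21° = 5.23×10⁻⁵ s⁻¹
Height gradient: |∂Z/∂n| = 60 m / 661000 m = 9.08×10⁻⁵
On a pressure surface, geostrophic balance gives V_g = (g/f)|∂Z/∂n|:
V_g = 9.81 × 9.08×10⁻⁵ / 5.23×10⁻⁵ = 17.0 m/s
Converting: 17.0 m/s × 1.944 = 33.1 knots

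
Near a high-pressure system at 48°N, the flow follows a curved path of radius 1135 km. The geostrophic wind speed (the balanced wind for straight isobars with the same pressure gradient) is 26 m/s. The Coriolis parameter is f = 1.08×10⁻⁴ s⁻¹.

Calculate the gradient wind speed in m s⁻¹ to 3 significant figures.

Around a high, pressure-gradient force acts outward with centrifugal, so Coriolis balances both:
fV = (1/ρ)|∂P/∂n| + V²/R  →  V² − fR·V + fR·V_g = 0
With fR = 1.08×10⁻⁴ × 1135×10³ m = 123 m/s:
V = [fR − √((fR)² − 4 fR V_g)]/2 = [123 − √(123² − 4×123×26)]/2 = 37.4 m/s
Supergeostrophic (V > V_g = 26 m/s), as expected around a high.

37.4 m s⁻¹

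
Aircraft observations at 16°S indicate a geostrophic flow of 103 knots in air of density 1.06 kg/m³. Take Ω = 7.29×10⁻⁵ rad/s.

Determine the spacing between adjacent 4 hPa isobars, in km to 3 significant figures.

Coriolis parameter at 16°S:
f = 2Ω sin φ = 2 × 7.29×10⁻⁵ × sin 16° = 4.02×10⁻⁵ s⁻¹
Wind speed in SI: 103 knots = 53.0 m/s
Geostrophic balance rearranged: |∂P/∂n| = f ρ V_g
|∂P/∂n| = 4.02×10⁻⁵ × 1.06 × 53.0 = 2.26×10⁻³ Pa/m
Isobar spacing: Δn = ΔP/|∂P/∂n| = 400 Pa / 2.26×10⁻³ Pa/m = 177208 m ≈ 177 km

177 km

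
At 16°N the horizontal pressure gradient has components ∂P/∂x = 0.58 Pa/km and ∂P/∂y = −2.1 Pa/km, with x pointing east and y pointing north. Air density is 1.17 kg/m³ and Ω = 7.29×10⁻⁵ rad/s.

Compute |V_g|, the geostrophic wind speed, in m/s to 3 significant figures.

Coriolis parameter at 16°N:
f = 2Ω sin φ = 2 × 7.29×10⁻⁵ × sin 16° = 4.02×10⁻⁵ s⁻¹
Component geostrophic relations (x east, y north):
u_g = −(1/(fρ)) ∂P/∂y,  v_g = (1/(fρ)) ∂P/∂x
u_g = −(−2.1×10⁻³)/(4.02×10⁻⁵ × 1.17) = 44.7 m/s;  v_g = (0.58×10⁻³)/(4.02×10⁻⁵ × 1.17) = 12.3 m/s
|V_g| = √(u_g² + v_g²) = 46.3 m/s

46.3 m/s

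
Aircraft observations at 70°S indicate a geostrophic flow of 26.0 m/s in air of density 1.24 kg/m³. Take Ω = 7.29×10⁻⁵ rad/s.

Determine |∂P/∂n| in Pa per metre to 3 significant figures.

Coriolis parameter at 70°S:
f = 2Ω sin φ = 2 × 7.29×10⁻⁵ × sin 70° = 1.37×10⁻⁴ s⁻¹
Geostrophic balance rearranged: |∂P/∂n| = f ρ V_g
|∂P/∂n| = 1.37×10⁻⁴ × 1.24 × 26.0 = 4.42×10⁻³ Pa/m

4.42×10⁻³ Pa/m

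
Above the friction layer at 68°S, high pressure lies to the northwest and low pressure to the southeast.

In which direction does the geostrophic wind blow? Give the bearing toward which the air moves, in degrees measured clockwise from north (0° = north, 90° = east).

The pressure-gradient force points toward the southeast (bearing 135°).
Geostrophic balance: in the Southern Hemisphere the Coriolis force deflects motion to the left, so the geostrophic wind blows 90° to the left of the pressure-gradient force (low pressure on the right).
Rotating 135° by 90° counterclockwise gives 045° — the wind blows toward the northeast.

045°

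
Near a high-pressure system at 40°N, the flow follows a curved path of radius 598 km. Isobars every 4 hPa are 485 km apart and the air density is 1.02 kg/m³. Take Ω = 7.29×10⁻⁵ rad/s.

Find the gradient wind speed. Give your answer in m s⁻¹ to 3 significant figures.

Coriolis parameter at 40°N:
f = 2Ω sin φ = 2 × 7.29×10⁻⁵ × sin 40° = 9.37×10⁻⁵ s⁻¹
Pressure gradient: |∂P/∂n| = 400 Pa / 485000 m = 8.25×10⁻⁴ Pa/m
Geostrophic speed: V_g = |∂P/∂n|/(fρ) = 8.25×10⁻⁴/(9.37×10⁻⁵ × 1.02) = 8.63 m/s
Around a high, pressure-gradient force acts outward with centrifugal, so Coriolis balances both:
fV = (1/ρ)|∂P/∂n| + V²/R  →  V² − fR·V + fR·V_g = 0
With fR = 9.37×10⁻⁵ × 598×10³ m = 56.0 m/s:
V = [fR − √((fR)² − 4 fR V_g)]/2 = [56.0 − √(56.0² − 4×56.0×8.63)]/2 = 10.7 m/s
Supergeostrophic (V > V_g = 8.63 m/s), as expected around a high.

10.7 m s⁻¹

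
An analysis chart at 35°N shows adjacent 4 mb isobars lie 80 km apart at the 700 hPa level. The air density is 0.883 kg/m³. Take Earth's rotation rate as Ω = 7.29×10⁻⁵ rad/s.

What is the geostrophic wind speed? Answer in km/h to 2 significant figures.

Coriolis parameter at 35°N:
f = 2Ω sin φ = 2 × 7.29×10⁻⁵ × sin 35° = 8.36×10⁻⁵ s⁻¹
Pressure gradient: |∂P/∂n| = 400 Pa / 80000 m = 5.00×10⁻³ Pa/m
Geostrophic balance (pressure-gradient force = Coriolis force):
V_g = (1/(fρ)) |∂P/∂n| = 5.00×10⁻³ / (8.36×10⁻⁵ × 0.883) = 67.7 m/s
Converting: 67.7 m/s × 3.6 = 240 km/h

240 km/h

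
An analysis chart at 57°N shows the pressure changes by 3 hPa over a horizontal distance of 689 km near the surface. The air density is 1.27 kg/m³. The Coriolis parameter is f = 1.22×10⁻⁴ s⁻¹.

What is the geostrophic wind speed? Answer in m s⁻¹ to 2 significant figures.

Pressure gradient: |∂P/∂n| = 300 Pa / 689000 m = 4.35×10⁻⁴ Pa/m
Geostrophic balance (pressure-gradient force = Coriolis force):
V_g = (1/(fρ)) |∂P/∂n| = 4.35×10⁻⁴ / (1.22×10⁻⁴ × 1.27) = 2.81 m/s

2.8 m s⁻¹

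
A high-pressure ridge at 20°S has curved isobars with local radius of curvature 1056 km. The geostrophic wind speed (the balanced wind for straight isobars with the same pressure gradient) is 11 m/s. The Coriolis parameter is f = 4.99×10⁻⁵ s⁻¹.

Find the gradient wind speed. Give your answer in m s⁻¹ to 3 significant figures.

Around a high, pressure-gradient force acts outward with centrifugal, so Coriolis balances both:
fV = (1/ρ)|∂P/∂n| + V²/R  →  V² − fR·V + fR·V_g = 0
With fR = 4.99×10⁻⁵ × 1056×10³ m = 52.7 m/s:
V = [fR − √((fR)² − 4 fR V_g)]/2 = [52.7 − √(52.7² − 4×52.7×11)]/2 = 15.6 m/s
Supergeostrophic (V > V_g = 11 m/s), as expected around a high.

15.6 m s⁻¹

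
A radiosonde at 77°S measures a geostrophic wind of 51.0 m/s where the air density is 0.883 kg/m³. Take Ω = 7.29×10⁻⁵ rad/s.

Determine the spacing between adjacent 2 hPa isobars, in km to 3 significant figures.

31.3 km

Coriolis parameter at 77°S:
f = 2Ω sin φ = 2 × 7.29×10⁻⁵ × sin 77° = 1.42×10⁻⁴ s⁻¹
Geostrophic balance rearranged: |∂P/∂n| = f ρ V_g
|∂P/∂n| = 1.42×10⁻⁴ × 0.883 × 51.0 = 6.40×10⁻³ Pa/m
Isobar spacing: Δn = ΔP/|∂P/∂n| = 200 Pa / 6.40×10⁻³ Pa/m = 31262 m ≈ 31.3 km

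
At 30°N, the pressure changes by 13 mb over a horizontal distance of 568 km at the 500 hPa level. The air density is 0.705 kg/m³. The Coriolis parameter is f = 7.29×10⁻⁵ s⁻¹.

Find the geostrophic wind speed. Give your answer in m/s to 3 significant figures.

Pressure gradient: |∂P/∂n| = 1300 Pa / 568000 m = 2.29×10⁻³ Pa/m
Geostrophic balance (pressure-gradient force = Coriolis force):
V_g = (1/(fρ)) |∂P/∂n| = 2.29×10⁻³ / (7.29×10⁻⁵ × 0.705) = 44.5 m/s

44.5 m/s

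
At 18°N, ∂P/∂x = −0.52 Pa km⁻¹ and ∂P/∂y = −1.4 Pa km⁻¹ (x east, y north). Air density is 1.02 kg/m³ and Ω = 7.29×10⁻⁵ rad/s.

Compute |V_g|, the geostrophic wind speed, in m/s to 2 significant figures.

32 m/s

Coriolis parameter at 18°N:
f = 2Ω sin φ = 2 × 7.29×10⁻⁵ × sin 18° = 4.51×10⁻⁵ s⁻¹
Component geostrophic relations (x east, y north):
u_g = −(1/(fρ)) ∂P/∂y,  v_g = (1/(fρ)) ∂P/∂x
u_g = −(−1.4×10⁻³)/(4.51×10⁻⁵ × 1.02) = 30.5 m/s;  v_g = (−0.52×10⁻³)/(4.51×10⁻⁵ × 1.02) = −11.3 m/s
|V_g| = √(u_g² + v_g²) = 32.5 m/s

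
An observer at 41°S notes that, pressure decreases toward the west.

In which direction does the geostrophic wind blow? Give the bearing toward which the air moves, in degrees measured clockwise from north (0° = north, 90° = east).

180°

The pressure-gradient force points toward the west (bearing 270°).
Geostrophic balance: in the Southern Hemisphere the Coriolis force deflects motion to the left, so the geostrophic wind blows 90° to the left of the pressure-gradient force (low pressure on the right).
Rotating 270° by 90° counterclockwise gives 180° — the wind blows toward the south.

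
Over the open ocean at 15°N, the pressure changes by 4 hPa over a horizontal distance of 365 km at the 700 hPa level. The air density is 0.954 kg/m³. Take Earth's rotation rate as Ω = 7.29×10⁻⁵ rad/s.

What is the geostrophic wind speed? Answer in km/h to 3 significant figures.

Coriolis parameter at 15°N:
f = 2Ω sin φ = 2 × 7.29×10⁻⁵ × sin 15° = 3.77×10⁻⁵ s⁻¹
Pressure gradient: |∂P/∂n| = 400 Pa / 365000 m = 1.10×10⁻³ Pa/m
Geostrophic balance (pressure-gradient force = Coriolis force):
V_g = (1/(fρ)) |∂P/∂n| = 1.10×10⁻³ / (3.77×10⁻⁵ × 0.954) = 30.4 m/s
Converting: 30.4 m/s × 3.6 = 110 km/h

110 km/h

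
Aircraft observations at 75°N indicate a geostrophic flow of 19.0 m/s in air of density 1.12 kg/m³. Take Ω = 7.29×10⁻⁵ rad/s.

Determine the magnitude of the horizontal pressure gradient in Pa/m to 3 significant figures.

Coriolis parameter at 75°N:
f = 2Ω sin φ = 2 × 7.29×10⁻⁵ × sin 75° = 1.41×10⁻⁴ s⁻¹
Geostrophic balance rearranged: |∂P/∂n| = f ρ V_g
|∂P/∂n| = 1.41×10⁻⁴ × 1.12 × 19.0 = 3.00×10⁻³ Pa/m

3.00×10⁻³ Pa/m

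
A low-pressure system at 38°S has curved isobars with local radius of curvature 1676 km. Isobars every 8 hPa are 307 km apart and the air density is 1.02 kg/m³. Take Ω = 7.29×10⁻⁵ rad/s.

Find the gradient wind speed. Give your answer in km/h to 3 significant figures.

88.1 km/h

Coriolis parameter at 38°S:
f = 2Ω sin φ = 2 × 7.29×10⁻⁵ × sin 38° = 8.98×10⁻⁵ s⁻¹
Pressure gradient: |∂P/∂n| = 800 Pa / 307000 m = 2.61×10⁻³ Pa/m
Geostrophic speed: V_g = |∂P/∂n|/(fρ) = 2.61×10⁻³/(8.98×10⁻⁵ × 1.02) = 28.5 m/s
Around a low, centrifugal force acts outward with Coriolis, so pressure-gradient force balances both:
(1/ρ)|∂P/∂n| = fV + V²/R  →  V² + fR·V − fR·V_g = 0
With fR = 8.98×10⁻⁵ × 1676×10³ m = 150 m/s:
V = [−fR + √((fR)² + 4 fR V_g)]/2 = [−150 + √(150² + 4×150×28.5)]/2 = 24.5 m/s
Subgeostrophic (V < V_g = 28.5 m/s), as expected around a low.
Converting: 24.5 m/s × 3.6 = 88.1 km/h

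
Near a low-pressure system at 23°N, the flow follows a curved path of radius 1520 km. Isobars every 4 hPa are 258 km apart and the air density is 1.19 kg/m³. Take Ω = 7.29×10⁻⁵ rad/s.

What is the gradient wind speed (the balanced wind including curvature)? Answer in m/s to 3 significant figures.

Coriolis parameter at 23°N:
f = 2Ω sin φ = 2 × 7.29×10⁻⁵ × sin 23° = 5.70×10⁻⁵ s⁻¹
Pressure gradient: |∂P/∂n| = 400 Pa / 258000 m = 1.55×10⁻³ Pa/m
Geostrophic speed: V_g = |∂P/∂n|/(fρ) = 1.55×10⁻³/(5.70×10⁻⁵ × 1.19) = 22.9 m/s
Around a low, centrifugal force acts outward with Coriolis, so pressure-gradient force balances both:
(1/ρ)|∂P/∂n| = fV + V²/R  →  V² + fR·V − fR·V_g = 0
With fR = 5.70×10⁻⁵ × 1520×10³ m = 86.6 m/s:
V = [−fR + √((fR)² + 4 fR V_g)]/2 = [−86.6 + √(86.6² + 4×86.6×22.9)]/2 = 18.8 m/s
Subgeostrophic (V < V_g = 22.9 m/s), as expected around a low.

18.8 m/s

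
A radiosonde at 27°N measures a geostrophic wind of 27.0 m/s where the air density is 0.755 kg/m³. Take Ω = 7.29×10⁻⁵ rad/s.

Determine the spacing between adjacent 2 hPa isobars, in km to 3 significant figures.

Coriolis parameter at 27°N:
f = 2Ω sin φ = 2 × 7.29×10⁻⁵ × sin 27° = 6.62×10⁻⁵ s⁻¹
Geostrophic balance rearranged: |∂P/∂n| = f ρ V_g
|∂P/∂n| = 6.62×10⁻⁵ × 0.755 × 27.0 = 1.35×10⁻³ Pa/m
Isobar spacing: Δn = ΔP/|∂P/∂n| = 200 Pa / 1.35×10⁻³ Pa/m = 148223 m ≈ 148 km

148 km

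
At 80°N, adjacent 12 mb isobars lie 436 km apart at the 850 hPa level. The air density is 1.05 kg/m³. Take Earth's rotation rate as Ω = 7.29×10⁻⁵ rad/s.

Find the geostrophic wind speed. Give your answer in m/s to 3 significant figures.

18.3 m/s

Coriolis parameter at 80°N:
f = 2Ω sin φ = 2 × 7.29×10⁻⁵ × sin 80° = 1.44×10⁻⁴ s⁻¹
Pressure gradient: |∂P/∂n| = 1200 Pa / 436000 m = 2.75×10⁻³ Pa/m
Geostrophic balance (pressure-gradient force = Coriolis force):
V_g = (1/(fρ)) |∂P/∂n| = 2.75×10⁻³ / (1.44×10⁻⁴ × 1.05) = 18.3 m/s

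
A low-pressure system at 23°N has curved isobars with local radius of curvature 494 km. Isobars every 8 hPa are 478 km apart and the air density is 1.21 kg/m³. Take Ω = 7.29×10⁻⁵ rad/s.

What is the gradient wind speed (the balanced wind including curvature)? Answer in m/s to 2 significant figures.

Coriolis parameter at 23°N:
f = 2Ω sin φ = 2 × 7.29×10⁻⁵ × sin 23° = 5.70×10⁻⁵ s⁻¹
Pressure gradient: |∂P/∂n| = 800 Pa / 478000 m = 1.67×10⁻³ Pa/m
Geostrophic speed: V_g = |∂P/∂n|/(fρ) = 1.67×10⁻³/(5.70×10⁻⁵ × 1.21) = 24.3 m/s
Around a low, centrifugal force acts outward with Coriolis, so pressure-gradient force balances both:
(1/ρ)|∂P/∂n| = fV + V²/R  →  V² + fR·V − fR·V_g = 0
With fR = 5.70×10⁻⁵ × 494×10³ m = 28.1 m/s:
V = [−fR + √((fR)² + 4 fR V_g)]/2 = [−28.1 + √(28.1² + 4×28.1×24.3)]/2 = 15.6 m/s
Subgeostrophic (V < V_g = 24.3 m/s), as expected around a low.

16 m/s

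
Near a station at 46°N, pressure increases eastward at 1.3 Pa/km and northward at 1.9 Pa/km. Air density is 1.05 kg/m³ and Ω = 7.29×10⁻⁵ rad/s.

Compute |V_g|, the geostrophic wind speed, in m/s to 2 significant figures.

Coriolis parameter at 46°N:
f = 2Ω sin φ = 2 × 7.29×10⁻⁵ × sin 46° = 1.05×10⁻⁴ s⁻¹
Component geostrophic relations (x east, y north):
u_g = −(1/(fρ)) ∂P/∂y,  v_g = (1/(fρ)) ∂P/∂x
u_g = −(1.9×10⁻³)/(1.05×10⁻⁴ × 1.05) = −17.3 m/s;  v_g = (1.3×10⁻³)/(1.05×10⁻⁴ × 1.05) = 11.8 m/s
|V_g| = √(u_g² + v_g²) = 20.9 m/s

21 m/s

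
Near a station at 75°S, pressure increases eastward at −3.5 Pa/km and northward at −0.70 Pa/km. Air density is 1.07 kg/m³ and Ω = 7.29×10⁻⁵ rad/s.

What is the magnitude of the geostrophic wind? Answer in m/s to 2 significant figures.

24 m/s

Coriolis parameter at 75°S:
f = 2Ω sin φ = 2 × 7.29×10⁻⁵ × sin 75° = 1.41×10⁻⁴ s⁻¹
In the Southern Hemisphere f is negative: f = −1.41×10⁻⁴ s⁻¹.
Component geostrophic relations (x east, y north):
u_g = −(1/(fρ)) ∂P/∂y,  v_g = (1/(fρ)) ∂P/∂x
u_g = −(−0.70×10⁻³)/(−1.41×10⁻⁴ × 1.07) = −4.65 m/s;  v_g = (−3.5×10⁻³)/(−1.41×10⁻⁴ × 1.07) = 23.2 m/s
|V_g| = √(u_g² + v_g²) = 23.7 m/s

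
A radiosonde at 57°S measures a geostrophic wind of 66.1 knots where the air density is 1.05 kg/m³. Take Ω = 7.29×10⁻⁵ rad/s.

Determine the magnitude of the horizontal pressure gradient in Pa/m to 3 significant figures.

Coriolis parameter at 57°S:
f = 2Ω sin φ = 2 × 7.29×10⁻⁵ × sin 57° = 1.22×10⁻⁴ s⁻¹
Wind speed in SI: 66.1 knots = 34.0 m/s
Geostrophic balance rearranged: |∂P/∂n| = f ρ V_g
|∂P/∂n| = 1.22×10⁻⁴ × 1.05 × 34.0 = 4.37×10⁻³ Pa/m

4.37×10⁻³ Pa/m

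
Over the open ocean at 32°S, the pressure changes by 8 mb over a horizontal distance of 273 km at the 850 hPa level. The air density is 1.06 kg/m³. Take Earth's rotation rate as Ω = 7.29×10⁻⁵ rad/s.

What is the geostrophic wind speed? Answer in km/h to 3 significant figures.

129 km/h

Coriolis parameter at 32°S:
f = 2Ω sin φ = 2 × 7.29×10⁻⁵ × sin 32° = 7.73×10⁻⁵ s⁻¹
Pressure gradient: |∂P/∂n| = 800 Pa / 273000 m = 2.93×10⁻³ Pa/m
Geostrophic balance (pressure-gradient force = Coriolis force):
V_g = (1/(fρ)) |∂P/∂n| = 2.93×10⁻³ / (7.73×10⁻⁵ × 1.06) = 35.8 m/s
Converting: 35.8 m/s × 3.6 = 129 km/h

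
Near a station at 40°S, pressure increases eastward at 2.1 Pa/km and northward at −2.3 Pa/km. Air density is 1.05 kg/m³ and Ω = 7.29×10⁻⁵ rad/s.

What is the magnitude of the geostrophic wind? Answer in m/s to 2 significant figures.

32 m/s

Coriolis parameter at 40°S:
f = 2Ω sin φ = 2 × 7.29×10⁻⁵ × sin 40° = 9.37×10⁻⁵ s⁻¹
In the Southern Hemisphere f is negative: f = −9.37×10⁻⁵ s⁻¹.
Component geostrophic relations (x east, y north):
u_g = −(1/(fρ)) ∂P/∂y,  v_g = (1/(fρ)) ∂P/∂x
u_g = −(−2.3×10⁻³)/(−9.37×10⁻⁵ × 1.05) = −23.4 m/s;  v_g = (2.1×10⁻³)/(−9.37×10⁻⁵ × 1.05) = −21.3 m/s
|V_g| = √(u_g² + v_g²) = 31.6 m/s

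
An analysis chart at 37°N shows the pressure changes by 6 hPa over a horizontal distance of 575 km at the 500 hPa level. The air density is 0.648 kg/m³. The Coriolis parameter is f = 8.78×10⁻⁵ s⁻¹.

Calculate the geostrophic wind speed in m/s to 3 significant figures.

18.3 m/s

Pressure gradient: |∂P/∂n| = 600 Pa / 575000 m = 1.04×10⁻³ Pa/m
Geostrophic balance (pressure-gradient force = Coriolis force):
V_g = (1/(fρ)) |∂P/∂n| = 1.04×10⁻³ / (8.78×10⁻⁵ × 0.648) = 18.3 m/s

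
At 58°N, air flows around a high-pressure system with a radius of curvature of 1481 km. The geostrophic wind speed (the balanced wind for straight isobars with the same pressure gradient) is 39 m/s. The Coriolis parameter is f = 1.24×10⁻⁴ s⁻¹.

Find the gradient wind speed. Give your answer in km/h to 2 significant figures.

200 km/h

Around a high, pressure-gradient force acts outward with centrifugal, so Coriolis balances both:
fV = (1/ρ)|∂P/∂n| + V²/R  →  V² − fR·V + fR·V_g = 0
With fR = 1.24×10⁻⁴ × 1481×10³ m = 184 m/s:
V = [fR − √((fR)² − 4 fR V_g)]/2 = [184 − √(184² − 4×184×39)]/2 = 56.2 m/s
Supergeostrophic (V > V_g = 39 m/s), as expected around a high.
Converting: 56.2 m/s × 3.6 = 200 km/h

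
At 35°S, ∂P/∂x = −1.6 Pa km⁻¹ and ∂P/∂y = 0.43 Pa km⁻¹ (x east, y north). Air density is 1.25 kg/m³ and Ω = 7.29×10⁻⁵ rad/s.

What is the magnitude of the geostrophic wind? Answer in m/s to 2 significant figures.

16 m/s

Coriolis parameter at 35°S:
f = 2Ω sin φ = 2 × 7.29×10⁻⁵ × sin 35° = 8.36×10⁻⁵ s⁻¹
In the Southern Hemisphere f is negative: f = −8.36×10⁻⁵ s⁻¹.
Component geostrophic relations (x east, y north):
u_g = −(1/(fρ)) ∂P/∂y,  v_g = (1/(fρ)) ∂P/∂x
u_g = −(0.43×10⁻³)/(−8.36×10⁻⁵ × 1.25) = 4.11 m/s;  v_g = (−1.6×10⁻³)/(−8.36×10⁻⁵ × 1.25) = 15.3 m/s
|V_g| = √(u_g² + v_g²) = 15.8 m/s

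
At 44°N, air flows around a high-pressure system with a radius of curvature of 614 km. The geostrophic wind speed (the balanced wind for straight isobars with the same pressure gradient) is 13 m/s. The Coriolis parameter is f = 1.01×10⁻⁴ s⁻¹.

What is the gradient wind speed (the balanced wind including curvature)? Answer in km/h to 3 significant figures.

66.8 km/h

Around a high, pressure-gradient force acts outward with centrifugal, so Coriolis balances both:
fV = (1/ρ)|∂P/∂n| + V²/R  →  V² − fR·V + fR·V_g = 0
With fR = 1.01×10⁻⁴ × 614×10³ m = 62.0 m/s:
V = [fR − √((fR)² − 4 fR V_g)]/2 = [62.0 − √(62.0² − 4×62.0×13)]/2 = 18.5 m/s
Supergeostrophic (V > V_g = 13 m/s), as expected around a high.
Converting: 18.5 m/s × 3.6 = 66.8 km/h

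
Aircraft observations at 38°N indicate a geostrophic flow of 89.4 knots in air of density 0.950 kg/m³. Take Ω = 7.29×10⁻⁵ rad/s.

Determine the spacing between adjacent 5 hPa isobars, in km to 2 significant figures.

130 km

Coriolis parameter at 38°N:
f = 2Ω sin φ = 2 × 7.29×10⁻⁵ × sin 38° = 8.98×10⁻⁵ s⁻¹
Wind speed in SI: 89.4 knots = 46.0 m/s
Geostrophic balance rearranged: |∂P/∂n| = f ρ V_g
|∂P/∂n| = 8.98×10⁻⁵ × 0.950 × 46.0 = 3.92×10⁻³ Pa/m
Isobar spacing: Δn = ΔP/|∂P/∂n| = 500 Pa / 3.92×10⁻³ Pa/m = 127489 m ≈ 130 km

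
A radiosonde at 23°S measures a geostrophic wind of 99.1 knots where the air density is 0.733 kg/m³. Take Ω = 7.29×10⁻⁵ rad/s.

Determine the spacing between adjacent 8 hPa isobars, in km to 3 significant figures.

Coriolis parameter at 23°S:
f = 2Ω sin φ = 2 × 7.29×10⁻⁵ × sin 23° = 5.70×10⁻⁵ s⁻¹
Wind speed in SI: 99.1 knots = 51.0 m/s
Geostrophic balance rearranged: |∂P/∂n| = f ρ V_g
|∂P/∂n| = 5.70×10⁻⁵ × 0.733 × 51.0 = 2.13×10⁻³ Pa/m
Isobar spacing: Δn = ΔP/|∂P/∂n| = 800 Pa / 2.13×10⁻³ Pa/m = 375784 m ≈ 376 km

376 km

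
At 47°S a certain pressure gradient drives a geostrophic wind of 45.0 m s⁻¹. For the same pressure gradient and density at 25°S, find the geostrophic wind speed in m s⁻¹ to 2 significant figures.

78 m s⁻¹

With the same pressure gradient and density, V_g ∝ 1/f ∝ 1/sin φ.
V₂ = V₁ · sin φ₁ / sin φ₂ = 45.0 × sin 47° / sin 25°
V₂ = 45.0 × 0.7314/0.4226 = 78 m s⁻¹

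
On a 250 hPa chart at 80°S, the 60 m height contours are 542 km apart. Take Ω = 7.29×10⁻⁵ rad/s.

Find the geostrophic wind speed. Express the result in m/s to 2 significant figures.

Coriolis parameter at 80°S:
f = 2Ω sin φ = 2 × 7.29×10⁻⁵ × sin 80° = 1.44×10⁻⁴ s⁻¹
Height gradient: |∂Z/∂n| = 60 m / 542000 m = 1.11×10⁻⁴
On a pressure surface, geostrophic balance gives V_g = (g/f)|∂Z/∂n|:
V_g = 9.81 × 1.11×10⁻⁴ / 1.44×10⁻⁴ = 7.56 m/s

7.6 m/s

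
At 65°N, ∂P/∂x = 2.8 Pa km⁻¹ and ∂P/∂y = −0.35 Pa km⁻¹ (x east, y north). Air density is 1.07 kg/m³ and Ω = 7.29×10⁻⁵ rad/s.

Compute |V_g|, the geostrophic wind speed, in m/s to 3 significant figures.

20.0 m/s

Coriolis parameter at 65°N:
f = 2Ω sin φ = 2 × 7.29×10⁻⁵ × sin 65° = 1.32×10⁻⁴ s⁻¹
Component geostrophic relations (x east, y north):
u_g = −(1/(fρ)) ∂P/∂y,  v_g = (1/(fρ)) ∂P/∂x
u_g = −(−0.35×10⁻³)/(1.32×10⁻⁴ × 1.07) = 2.48 m/s;  v_g = (2.8×10⁻³)/(1.32×10⁻⁴ × 1.07) = 19.8 m/s
|V_g| = √(u_g² + v_g²) = 20.0 m/s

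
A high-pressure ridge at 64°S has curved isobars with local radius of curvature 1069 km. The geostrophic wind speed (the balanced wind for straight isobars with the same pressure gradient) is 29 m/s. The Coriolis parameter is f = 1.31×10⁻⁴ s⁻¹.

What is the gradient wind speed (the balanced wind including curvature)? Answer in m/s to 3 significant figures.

Around a high, pressure-gradient force acts outward with centrifugal, so Coriolis balances both:
fV = (1/ρ)|∂P/∂n| + V²/R  →  V² − fR·V + fR·V_g = 0
With fR = 1.31×10⁻⁴ × 1069×10³ m = 140 m/s:
V = [fR − √((fR)² − 4 fR V_g)]/2 = [140 − √(140² − 4×140×29)]/2 = 41 m/s
Supergeostrophic (V > V_g = 29 m/s), as expected around a high.

41.0 m/s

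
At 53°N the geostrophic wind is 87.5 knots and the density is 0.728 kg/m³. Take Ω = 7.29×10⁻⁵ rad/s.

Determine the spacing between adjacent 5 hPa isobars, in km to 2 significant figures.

130 km

Coriolis parameter at 53°N:
f = 2Ω sin φ = 2 × 7.29×10⁻⁵ × sin 53° = 1.16×10⁻⁴ s⁻¹
Wind speed in SI: 87.5 knots = 45.0 m/s
Geostrophic balance rearranged: |∂P/∂n| = f ρ V_g
|∂P/∂n| = 1.16×10⁻⁴ × 0.728 × 45.0 = 3.82×10⁻³ Pa/m
Isobar spacing: Δn = ΔP/|∂P/∂n| = 500 Pa / 3.82×10⁻³ Pa/m = 131035 m ≈ 130 km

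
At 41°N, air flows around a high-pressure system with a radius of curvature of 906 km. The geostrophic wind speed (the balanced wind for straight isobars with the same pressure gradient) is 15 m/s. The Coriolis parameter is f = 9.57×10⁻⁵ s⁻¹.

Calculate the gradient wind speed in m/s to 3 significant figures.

Around a high, pressure-gradient force acts outward with centrifugal, so Coriolis balances both:
fV = (1/ρ)|∂P/∂n| + V²/R  →  V² − fR·V + fR·V_g = 0
With fR = 9.57×10⁻⁵ × 906×10³ m = 86.7 m/s:
V = [fR − √((fR)² − 4 fR V_g)]/2 = [86.7 − √(86.7² − 4×86.7×15)]/2 = 19.3 m/s
Supergeostrophic (V > V_g = 15 m/s), as expected around a high.

19.3 m/s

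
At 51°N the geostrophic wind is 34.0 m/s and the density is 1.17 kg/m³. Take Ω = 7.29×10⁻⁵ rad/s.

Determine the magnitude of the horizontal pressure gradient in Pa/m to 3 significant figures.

4.51×10⁻³ Pa/m

Coriolis parameter at 51°N:
f = 2Ω sin φ = 2 × 7.29×10⁻⁵ × sin 51° = 1.13×10⁻⁴ s⁻¹
Geostrophic balance rearranged: |∂P/∂n| = f ρ V_g
|∂P/∂n| = 1.13×10⁻⁴ × 1.17 × 34.0 = 4.51×10⁻³ Pa/m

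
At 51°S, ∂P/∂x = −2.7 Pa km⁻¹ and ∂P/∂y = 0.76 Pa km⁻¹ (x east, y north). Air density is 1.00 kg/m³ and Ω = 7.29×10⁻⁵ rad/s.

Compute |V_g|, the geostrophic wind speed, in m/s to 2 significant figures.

25 m/s

Coriolis parameter at 51°S:
f = 2Ω sin φ = 2 × 7.29×10⁻⁵ × sin 51° = 1.13×10⁻⁴ s⁻¹
In the Southern Hemisphere f is negative: f = −1.13×10⁻⁴ s⁻¹.
Component geostrophic relations (x east, y north):
u_g = −(1/(fρ)) ∂P/∂y,  v_g = (1/(fρ)) ∂P/∂x
u_g = −(0.76×10⁻³)/(−1.13×10⁻⁴ × 1.00) = 6.71 m/s;  v_g = (−2.7×10⁻³)/(−1.13×10⁻⁴ × 1.00) = 23.8 m/s
|V_g| = √(u_g² + v_g²) = 24.8 m/s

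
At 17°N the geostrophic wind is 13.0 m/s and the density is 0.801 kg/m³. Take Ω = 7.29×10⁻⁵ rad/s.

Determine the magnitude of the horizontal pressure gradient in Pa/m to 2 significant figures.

Coriolis parameter at 17°N:
f = 2Ω sin φ = 2 × 7.29×10⁻⁵ × sin 17° = 4.26×10⁻⁵ s⁻¹
Geostrophic balance rearranged: |∂P/∂n| = f ρ V_g
|∂P/∂n| = 4.26×10⁻⁵ × 0.801 × 13.0 = 4.44×10⁻⁴ Pa/m

4.4×10⁻⁴ Pa/m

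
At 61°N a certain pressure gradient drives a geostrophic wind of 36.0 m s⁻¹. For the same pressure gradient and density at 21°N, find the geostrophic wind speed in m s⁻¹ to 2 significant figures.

88 m s⁻¹

With the same pressure gradient and density, V_g ∝ 1/f ∝ 1/sin φ.
V₂ = V₁ · sin φ₁ / sin φ₂ = 36.0 × sin 61° / sin 21°
V₂ = 36.0 × 0.8746/0.3584 = 88 m s⁻¹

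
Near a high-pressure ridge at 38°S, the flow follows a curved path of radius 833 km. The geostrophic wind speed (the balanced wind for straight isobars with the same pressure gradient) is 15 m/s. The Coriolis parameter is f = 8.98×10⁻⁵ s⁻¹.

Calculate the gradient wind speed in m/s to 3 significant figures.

Around a high, pressure-gradient force acts outward with centrifugal, so Coriolis balances both:
fV = (1/ρ)|∂P/∂n| + V²/R  →  V² − fR·V + fR·V_g = 0
With fR = 8.98×10⁻⁵ × 833×10³ m = 74.8 m/s:
V = [fR − √((fR)² − 4 fR V_g)]/2 = [74.8 − √(74.8² − 4×74.8×15)]/2 = 20.8 m/s
Supergeostrophic (V > V_g = 15 m/s), as expected around a high.

20.8 m/s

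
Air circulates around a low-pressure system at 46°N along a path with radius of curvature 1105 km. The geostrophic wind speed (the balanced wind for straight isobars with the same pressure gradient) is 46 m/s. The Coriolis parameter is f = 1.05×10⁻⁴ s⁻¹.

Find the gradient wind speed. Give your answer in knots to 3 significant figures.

68.6 knots

Around a low, centrifugal force acts outward with Coriolis, so pressure-gradient force balances both:
(1/ρ)|∂P/∂n| = fV + V²/R  →  V² + fR·V − fR·V_g = 0
With fR = 1.05×10⁻⁴ × 1105×10³ m = 116 m/s:
V = [−fR + √((fR)² + 4 fR V_g)]/2 = [−116 + √(116² + 4×116×46)]/2 = 35.3 m/s
Subgeostrophic (V < V_g = 46 m/s), as expected around a low.
Converting: 35.3 m/s × 1.944 = 68.6 knots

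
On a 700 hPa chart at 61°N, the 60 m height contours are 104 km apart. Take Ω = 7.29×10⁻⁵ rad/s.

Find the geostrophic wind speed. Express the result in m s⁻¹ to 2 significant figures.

Coriolis parameter at 61°N:
f = 2Ω sin φ = 2 × 7.29×10⁻⁵ × sin 61° = 1.28×10⁻⁴ s⁻¹
Height gradient: |∂Z/∂n| = 60 m / 104000 m = 5.77×10⁻⁴
On a pressure surface, geostrophic balance gives V_g = (g/f)|∂Z/∂n|:
V_g = 9.81 × 5.77×10⁻⁴ / 1.28×10⁻⁴ = 44.4 m/s

44 m s⁻¹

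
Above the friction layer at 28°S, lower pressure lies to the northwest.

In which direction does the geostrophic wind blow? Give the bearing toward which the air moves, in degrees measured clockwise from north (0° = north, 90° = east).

The pressure-gradient force points toward the northwest (bearing 315°).
Geostrophic balance: in the Southern Hemisphere the Coriolis force deflects motion to the left, so the geostrophic wind blows 90° to the left of the pressure-gradient force (low pressure on the right).
Rotating 315° by 90° counterclockwise gives 225° — the wind blows toward the southwest.

225°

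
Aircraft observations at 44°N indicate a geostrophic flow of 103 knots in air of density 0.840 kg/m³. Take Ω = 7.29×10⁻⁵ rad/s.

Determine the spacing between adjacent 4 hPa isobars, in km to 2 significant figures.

89 km

Coriolis parameter at 44°N:
f = 2Ω sin φ = 2 × 7.29×10⁻⁵ × sin 44° = 1.01×10⁻⁴ s⁻¹
Wind speed in SI: 103 knots = 53.0 m/s
Geostrophic balance rearranged: |∂P/∂n| = f ρ V_g
|∂P/∂n| = 1.01×10⁻⁴ × 0.840 × 53.0 = 4.51×10⁻³ Pa/m
Isobar spacing: Δn = ΔP/|∂P/∂n| = 400 Pa / 4.51×10⁻³ Pa/m = 88731 m ≈ 89 km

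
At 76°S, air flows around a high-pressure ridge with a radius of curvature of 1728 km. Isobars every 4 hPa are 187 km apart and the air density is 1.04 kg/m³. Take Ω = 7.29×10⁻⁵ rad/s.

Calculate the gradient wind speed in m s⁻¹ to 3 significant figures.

Coriolis parameter at 76°S:
f = 2Ω sin φ = 2 × 7.29×10⁻⁵ × sin 76° = 1.41×10⁻⁴ s⁻¹
Pressure gradient: |∂P/∂n| = 400 Pa / 187000 m = 2.14×10⁻³ Pa/m
Geostrophic speed: V_g = |∂P/∂n|/(fρ) = 2.14×10⁻³/(1.41×10⁻⁴ × 1.04) = 14.5 m/s
Around a high, pressure-gradient force acts outward with centrifugal, so Coriolis balances both:
fV = (1/ρ)|∂P/∂n| + V²/R  →  V² − fR·V + fR·V_g = 0
With fR = 1.41×10⁻⁴ × 1728×10³ m = 244 m/s:
V = [fR − √((fR)² − 4 fR V_g)]/2 = [244 − √(244² − 4×244×14.5)]/2 = 15.5 m/s
Supergeostrophic (V > V_g = 14.5 m/s), as expected around a high.

15.5 m s⁻¹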